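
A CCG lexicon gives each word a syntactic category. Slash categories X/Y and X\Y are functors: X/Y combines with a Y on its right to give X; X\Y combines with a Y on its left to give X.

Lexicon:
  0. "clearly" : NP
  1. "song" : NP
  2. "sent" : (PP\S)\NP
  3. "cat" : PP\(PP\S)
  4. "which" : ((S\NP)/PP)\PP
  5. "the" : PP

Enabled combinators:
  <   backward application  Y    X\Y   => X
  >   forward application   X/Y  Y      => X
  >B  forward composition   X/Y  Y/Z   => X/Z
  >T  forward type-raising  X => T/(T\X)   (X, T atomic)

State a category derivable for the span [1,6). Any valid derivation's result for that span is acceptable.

[0,6] S   >
  [0,1] S/(S\NP)   >T
    [0,1] "clearly" : NP
  [1,6] S\NP   >
    [1,5] (S\NP)/PP   <
      [1,4] PP   <
        [1,3] PP\S   <
          [1,2] "song" : NP
          [2,3] "sent" : (PP\S)\NP
        [3,4] "cat" : PP\(PP\S)
      [4,5] "which" : ((S\NP)/PP)\PP
    [5,6] "the" : PP

S\NP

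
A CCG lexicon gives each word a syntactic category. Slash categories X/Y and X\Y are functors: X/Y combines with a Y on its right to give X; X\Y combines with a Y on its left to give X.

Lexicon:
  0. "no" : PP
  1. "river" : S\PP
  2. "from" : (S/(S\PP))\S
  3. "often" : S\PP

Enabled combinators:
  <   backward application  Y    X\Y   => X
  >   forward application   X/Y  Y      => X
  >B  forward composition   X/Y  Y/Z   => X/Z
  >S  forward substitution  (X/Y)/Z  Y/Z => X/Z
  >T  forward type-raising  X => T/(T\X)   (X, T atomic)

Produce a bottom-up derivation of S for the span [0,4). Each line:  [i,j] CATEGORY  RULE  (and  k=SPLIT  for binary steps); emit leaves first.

[0,1] PP  lex  "no"
[0,1] S/(S\PP)  >T
[1,2] S\PP  lex  "river"
[0,2] S  >  k=1
[2,3] (S/(S\PP))\S  lex  "from"
[0,3] S/(S\PP)  <  k=2
[3,4] S\PP  lex  "often"
[0,4] S  >  k=3

[0,4] S   >
  [0,3] S/(S\PP)   <
    [0,2] S   >
      [0,1] S/(S\PP)   >T
        [0,1] "no" : PP
      [1,2] "river" : S\PP
    [2,3] "from" : (S/(S\PP))\S
  [3,4] "often" : S\PP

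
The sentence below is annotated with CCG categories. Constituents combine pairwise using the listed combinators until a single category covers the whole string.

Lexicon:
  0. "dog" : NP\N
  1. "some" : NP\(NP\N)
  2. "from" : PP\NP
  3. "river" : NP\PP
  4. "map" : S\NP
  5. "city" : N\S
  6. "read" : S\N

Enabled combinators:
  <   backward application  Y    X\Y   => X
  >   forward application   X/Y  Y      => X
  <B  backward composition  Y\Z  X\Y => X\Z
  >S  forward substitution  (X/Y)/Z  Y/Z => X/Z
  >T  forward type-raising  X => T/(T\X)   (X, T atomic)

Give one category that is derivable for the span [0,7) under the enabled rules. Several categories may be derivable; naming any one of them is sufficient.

S

[0,7] S   <
  [0,2] NP   <
    [0,1] "dog" : NP\N
    [1,2] "some" : NP\(NP\N)
  [2,7] S\NP   <B
    [2,5] S\NP   <B
      [2,3] "from" : PP\NP
      [3,5] S\PP   <B
        [3,4] "river" : NP\PP
        [4,5] "map" : S\NP
    [5,7] S\S   <B
      [5,6] "city" : N\S
      [6,7] "read" : S\N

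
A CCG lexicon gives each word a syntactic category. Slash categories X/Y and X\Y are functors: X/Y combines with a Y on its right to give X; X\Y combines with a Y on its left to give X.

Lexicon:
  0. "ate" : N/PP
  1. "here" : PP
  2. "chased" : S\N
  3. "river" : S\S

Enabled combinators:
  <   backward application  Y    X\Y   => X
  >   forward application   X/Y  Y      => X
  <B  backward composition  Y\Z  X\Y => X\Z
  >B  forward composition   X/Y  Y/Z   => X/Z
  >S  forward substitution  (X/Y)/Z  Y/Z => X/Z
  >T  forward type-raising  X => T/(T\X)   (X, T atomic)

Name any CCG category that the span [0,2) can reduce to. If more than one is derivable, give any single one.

N

[0,4] S   <
  [0,2] N   >
    [0,1] "ate" : N/PP
    [1,2] "here" : PP
  [2,4] S\N   <B
    [2,3] "chased" : S\N
    [3,4] "river" : S\S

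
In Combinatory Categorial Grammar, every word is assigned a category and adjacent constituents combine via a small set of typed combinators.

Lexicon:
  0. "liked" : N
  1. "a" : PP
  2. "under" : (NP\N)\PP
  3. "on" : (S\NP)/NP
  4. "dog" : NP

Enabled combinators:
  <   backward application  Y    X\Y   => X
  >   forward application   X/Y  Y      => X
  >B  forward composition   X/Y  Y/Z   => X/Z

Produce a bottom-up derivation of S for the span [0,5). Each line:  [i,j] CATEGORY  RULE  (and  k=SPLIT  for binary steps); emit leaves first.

[0,1] N  lex  "liked"
[1,2] PP  lex  "a"
[2,3] (NP\N)\PP  lex  "under"
[1,3] NP\N  <  k=2
[0,3] NP  <  k=1
[3,4] (S\NP)/NP  lex  "on"
[4,5] NP  lex  "dog"
[3,5] S\NP  >  k=4
[0,5] S  <  k=3

[0,5] S   <
  [0,3] NP   <
    [0,1] "liked" : N
    [1,3] NP\N   <
      [1,2] "a" : PP
      [2,3] "under" : (NP\N)\PP
  [3,5] S\NP   >
    [3,4] "on" : (S\NP)/NP
    [4,5] "dog" : NP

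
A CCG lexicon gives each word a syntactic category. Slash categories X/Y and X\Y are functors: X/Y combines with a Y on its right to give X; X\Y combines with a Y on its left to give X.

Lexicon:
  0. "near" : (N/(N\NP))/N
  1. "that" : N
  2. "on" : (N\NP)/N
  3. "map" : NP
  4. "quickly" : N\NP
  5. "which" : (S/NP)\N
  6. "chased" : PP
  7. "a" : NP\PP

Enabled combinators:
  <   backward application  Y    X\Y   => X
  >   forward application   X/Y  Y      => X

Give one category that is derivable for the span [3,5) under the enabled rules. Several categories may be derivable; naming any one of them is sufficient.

[0,8] S   >
  [0,6] S/NP   <
    [0,5] N   >
      [0,2] N/(N\NP)   >
        [0,1] "near" : (N/(N\NP))/N
        [1,2] "that" : N
      [2,5] N\NP   >
        [2,3] "on" : (N\NP)/N
        [3,5] N   <
          [3,4] "map" : NP
          [4,5] "quickly" : N\NP
    [5,6] "which" : (S/NP)\N
  [6,8] NP   <
    [6,7] "chased" : PP
    [7,8] "a" : NP\PP

N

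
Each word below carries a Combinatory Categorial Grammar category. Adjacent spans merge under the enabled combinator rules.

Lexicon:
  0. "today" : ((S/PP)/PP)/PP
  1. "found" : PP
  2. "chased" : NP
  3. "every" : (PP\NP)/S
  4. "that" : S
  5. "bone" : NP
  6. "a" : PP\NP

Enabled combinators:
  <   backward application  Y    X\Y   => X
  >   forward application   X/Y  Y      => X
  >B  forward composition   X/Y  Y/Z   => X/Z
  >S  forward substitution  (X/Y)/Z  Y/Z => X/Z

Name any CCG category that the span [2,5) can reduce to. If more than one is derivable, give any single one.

[0,7] S   >
  [0,5] S/PP   >
    [0,2] (S/PP)/PP   >
      [0,1] "today" : ((S/PP)/PP)/PP
      [1,2] "found" : PP
    [2,5] PP   <
      [2,3] "chased" : NP
      [3,5] PP\NP   >
        [3,4] "every" : (PP\NP)/S
        [4,5] "that" : S
  [5,7] PP   <
    [5,6] "bone" : NP
    [6,7] "a" : PP\NP

PP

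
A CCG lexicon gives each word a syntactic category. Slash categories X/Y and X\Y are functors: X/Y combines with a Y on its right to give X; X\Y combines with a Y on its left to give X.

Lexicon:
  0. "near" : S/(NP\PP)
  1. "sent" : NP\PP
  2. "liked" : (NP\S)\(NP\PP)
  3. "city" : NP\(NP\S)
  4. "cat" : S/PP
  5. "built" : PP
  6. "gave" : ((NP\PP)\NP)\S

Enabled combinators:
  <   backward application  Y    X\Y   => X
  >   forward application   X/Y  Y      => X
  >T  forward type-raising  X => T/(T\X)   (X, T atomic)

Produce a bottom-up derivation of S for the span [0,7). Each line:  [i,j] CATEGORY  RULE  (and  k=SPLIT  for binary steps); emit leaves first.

[0,7] S   >
  [0,1] "near" : S/(NP\PP)
  [1,7] NP\PP   <
    [1,4] NP   <
      [1,3] NP\S   <
        [1,2] "sent" : NP\PP
        [2,3] "liked" : (NP\S)\(NP\PP)
      [3,4] "city" : NP\(NP\S)
    [4,7] (NP\PP)\NP   <
      [4,6] S   >
        [4,5] "cat" : S/PP
        [5,6] "built" : PP
      [6,7] "gave" : ((NP\PP)\NP)\S

[0,1] S/(NP\PP)  lex  "near"
[1,2] NP\PP  lex  "sent"
[2,3] (NP\S)\(NP\PP)  lex  "liked"
[1,3] NP\S  <  k=2
[3,4] NP\(NP\S)  lex  "city"
[1,4] NP  <  k=3
[4,5] S/PP  lex  "cat"
[5,6] PP  lex  "built"
[4,6] S  >  k=5
[6,7] ((NP\PP)\NP)\S  lex  "gave"
[4,7] (NP\PP)\NP  <  k=6
[1,7] NP\PP  <  k=4
[0,7] S  >  k=1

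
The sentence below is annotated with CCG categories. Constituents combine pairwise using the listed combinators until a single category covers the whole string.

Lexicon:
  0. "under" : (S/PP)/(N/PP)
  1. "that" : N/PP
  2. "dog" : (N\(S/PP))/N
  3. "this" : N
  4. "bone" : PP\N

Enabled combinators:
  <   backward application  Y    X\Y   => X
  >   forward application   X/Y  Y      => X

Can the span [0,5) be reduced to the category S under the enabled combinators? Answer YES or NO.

NO

(S/PP)/(N/PP) N/PP (N\(S/PP))/N N PP\N
CKY chart[0,5] = {PP}; S ∉ chart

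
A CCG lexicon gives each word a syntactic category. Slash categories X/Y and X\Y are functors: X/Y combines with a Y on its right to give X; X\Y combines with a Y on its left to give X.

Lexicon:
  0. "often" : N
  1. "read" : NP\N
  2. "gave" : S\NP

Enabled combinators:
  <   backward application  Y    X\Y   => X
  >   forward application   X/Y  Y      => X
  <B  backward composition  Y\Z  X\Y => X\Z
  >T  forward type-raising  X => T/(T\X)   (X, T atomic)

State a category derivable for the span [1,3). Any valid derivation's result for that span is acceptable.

[0,3] S   >
  [0,1] S/(S\N)   >T
    [0,1] "often" : N
  [1,3] S\N   <B
    [1,2] "read" : NP\N
    [2,3] "gave" : S\NP

S\N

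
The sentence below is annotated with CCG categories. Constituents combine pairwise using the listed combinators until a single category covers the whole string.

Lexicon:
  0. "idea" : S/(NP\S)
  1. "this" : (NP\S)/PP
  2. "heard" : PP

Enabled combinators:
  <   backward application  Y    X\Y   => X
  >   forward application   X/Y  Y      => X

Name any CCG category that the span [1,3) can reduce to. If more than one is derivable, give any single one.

NP\S

[0,3] S   >
  [0,1] "idea" : S/(NP\S)
  [1,3] NP\S   >
    [1,2] "this" : (NP\S)/PP
    [2,3] "heard" : PP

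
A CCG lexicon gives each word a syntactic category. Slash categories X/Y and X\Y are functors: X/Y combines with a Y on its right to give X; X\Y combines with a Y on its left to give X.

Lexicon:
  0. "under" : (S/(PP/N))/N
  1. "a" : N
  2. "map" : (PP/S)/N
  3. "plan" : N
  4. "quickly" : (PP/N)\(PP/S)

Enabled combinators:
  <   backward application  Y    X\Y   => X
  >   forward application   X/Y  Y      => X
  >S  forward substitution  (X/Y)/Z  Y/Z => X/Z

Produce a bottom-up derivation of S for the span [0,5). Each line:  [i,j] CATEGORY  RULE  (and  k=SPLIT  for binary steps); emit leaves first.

[0,5] S   >
  [0,2] S/(PP/N)   >
    [0,1] "under" : (S/(PP/N))/N
    [1,2] "a" : N
  [2,5] PP/N   <
    [2,4] PP/S   >
      [2,3] "map" : (PP/S)/N
      [3,4] "plan" : N
    [4,5] "quickly" : (PP/N)\(PP/S)

[0,1] (S/(PP/N))/N  lex  "under"
[1,2] N  lex  "a"
[0,2] S/(PP/N)  >  k=1
[2,3] (PP/S)/N  lex  "map"
[3,4] N  lex  "plan"
[2,4] PP/S  >  k=3
[4,5] (PP/N)\(PP/S)  lex  "quickly"
[2,5] PP/N  <  k=4
[0,5] S  >  k=2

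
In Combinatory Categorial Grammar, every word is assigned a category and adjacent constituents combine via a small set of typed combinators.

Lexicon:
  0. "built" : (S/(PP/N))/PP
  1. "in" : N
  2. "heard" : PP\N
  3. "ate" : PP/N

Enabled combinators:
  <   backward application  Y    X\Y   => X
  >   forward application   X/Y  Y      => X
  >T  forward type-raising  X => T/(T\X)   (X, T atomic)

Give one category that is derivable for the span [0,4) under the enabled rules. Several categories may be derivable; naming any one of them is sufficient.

S

[0,4] S   >
  [0,3] S/(PP/N)   >
    [0,1] "built" : (S/(PP/N))/PP
    [1,3] PP   <
      [1,2] "in" : N
      [2,3] "heard" : PP\N
  [3,4] "ate" : PP/N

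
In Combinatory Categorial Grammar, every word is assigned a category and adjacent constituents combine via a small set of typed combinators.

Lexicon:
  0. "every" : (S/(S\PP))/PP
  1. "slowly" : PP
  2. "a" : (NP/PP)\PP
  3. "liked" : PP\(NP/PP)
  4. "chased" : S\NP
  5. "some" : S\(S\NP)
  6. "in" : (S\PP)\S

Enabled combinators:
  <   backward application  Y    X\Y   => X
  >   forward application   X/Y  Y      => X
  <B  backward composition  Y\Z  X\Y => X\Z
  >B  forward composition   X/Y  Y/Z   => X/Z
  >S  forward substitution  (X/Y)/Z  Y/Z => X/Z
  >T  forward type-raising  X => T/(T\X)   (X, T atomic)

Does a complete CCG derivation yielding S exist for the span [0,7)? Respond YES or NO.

YES

[0,7] S   >
  [0,4] S/(S\PP)   >
    [0,1] "every" : (S/(S\PP))/PP
    [1,4] PP   <
      [1,3] NP/PP   <
        [1,2] "slowly" : PP
        [2,3] "a" : (NP/PP)\PP
      [3,4] "liked" : PP\(NP/PP)
  [4,7] S\PP   <
    [4,6] S   <
      [4,5] "chased" : S\NP
      [5,6] "some" : S\(S\NP)
    [6,7] "in" : (S\PP)\S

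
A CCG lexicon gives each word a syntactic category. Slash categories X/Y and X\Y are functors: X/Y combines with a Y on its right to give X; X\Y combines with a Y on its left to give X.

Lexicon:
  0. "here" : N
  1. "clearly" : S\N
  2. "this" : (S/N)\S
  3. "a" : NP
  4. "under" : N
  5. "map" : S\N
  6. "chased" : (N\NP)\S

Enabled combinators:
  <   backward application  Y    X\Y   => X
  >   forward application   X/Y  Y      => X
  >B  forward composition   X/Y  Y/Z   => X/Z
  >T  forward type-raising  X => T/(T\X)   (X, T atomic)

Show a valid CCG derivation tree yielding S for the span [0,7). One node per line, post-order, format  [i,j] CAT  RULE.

[0,7] S   >
  [0,3] S/N   <
    [0,2] S   <
      [0,1] "here" : N
      [1,2] "clearly" : S\N
    [2,3] "this" : (S/N)\S
  [3,7] N   <
    [3,4] "a" : NP
    [4,7] N\NP   <
      [4,6] S   <
        [4,5] "under" : N
        [5,6] "map" : S\N
      [6,7] "chased" : (N\NP)\S

[0,1] N  lex  "here"
[1,2] S\N  lex  "clearly"
[0,2] S  <  k=1
[2,3] (S/N)\S  lex  "this"
[0,3] S/N  <  k=2
[3,4] NP  lex  "a"
[4,5] N  lex  "under"
[5,6] S\N  lex  "map"
[4,6] S  <  k=5
[6,7] (N\NP)\S  lex  "chased"
[4,7] N\NP  <  k=6
[3,7] N  <  k=4
[0,7] S  >  k=3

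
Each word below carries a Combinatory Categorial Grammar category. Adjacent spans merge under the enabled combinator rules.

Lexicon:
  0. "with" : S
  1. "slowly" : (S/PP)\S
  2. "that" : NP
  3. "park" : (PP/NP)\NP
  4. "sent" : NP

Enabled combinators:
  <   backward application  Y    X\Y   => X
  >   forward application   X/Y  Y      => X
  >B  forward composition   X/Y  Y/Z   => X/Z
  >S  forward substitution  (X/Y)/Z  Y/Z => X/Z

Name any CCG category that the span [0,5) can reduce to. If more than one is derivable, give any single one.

[0,5] S   >
  [0,2] S/PP   <
    [0,1] "with" : S
    [1,2] "slowly" : (S/PP)\S
  [2,5] PP   >
    [2,4] PP/NP   <
      [2,3] "that" : NP
      [3,4] "park" : (PP/NP)\NP
    [4,5] "sent" : NP

S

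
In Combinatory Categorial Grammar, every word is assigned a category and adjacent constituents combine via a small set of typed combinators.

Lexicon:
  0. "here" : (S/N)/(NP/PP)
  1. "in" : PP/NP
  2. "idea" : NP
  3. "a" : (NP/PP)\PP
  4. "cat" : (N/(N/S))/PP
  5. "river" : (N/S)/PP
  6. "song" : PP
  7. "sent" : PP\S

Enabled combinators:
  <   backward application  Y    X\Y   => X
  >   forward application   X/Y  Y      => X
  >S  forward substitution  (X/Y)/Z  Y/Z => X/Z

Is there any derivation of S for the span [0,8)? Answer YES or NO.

(S/N)/(NP/PP) PP/NP NP (NP/PP)\PP (N/(N/S))/PP (N/S)/PP PP PP\S
CKY chart[0,8] = {PP}; S ∉ chart

NO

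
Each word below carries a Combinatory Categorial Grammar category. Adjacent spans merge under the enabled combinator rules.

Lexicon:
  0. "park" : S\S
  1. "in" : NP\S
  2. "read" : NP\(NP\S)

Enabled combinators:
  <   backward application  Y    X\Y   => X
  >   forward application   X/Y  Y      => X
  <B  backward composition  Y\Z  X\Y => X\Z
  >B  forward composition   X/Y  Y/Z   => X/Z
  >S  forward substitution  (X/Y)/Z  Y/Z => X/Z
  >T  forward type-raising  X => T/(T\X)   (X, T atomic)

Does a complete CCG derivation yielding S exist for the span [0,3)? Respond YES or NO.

NO

S\S NP\S NP\(NP\S)
CKY chart[0,3] = {N/(N\NP), NP, NP/(NP\NP), PP/(PP\NP), S/(S\NP)}; S ∉ chart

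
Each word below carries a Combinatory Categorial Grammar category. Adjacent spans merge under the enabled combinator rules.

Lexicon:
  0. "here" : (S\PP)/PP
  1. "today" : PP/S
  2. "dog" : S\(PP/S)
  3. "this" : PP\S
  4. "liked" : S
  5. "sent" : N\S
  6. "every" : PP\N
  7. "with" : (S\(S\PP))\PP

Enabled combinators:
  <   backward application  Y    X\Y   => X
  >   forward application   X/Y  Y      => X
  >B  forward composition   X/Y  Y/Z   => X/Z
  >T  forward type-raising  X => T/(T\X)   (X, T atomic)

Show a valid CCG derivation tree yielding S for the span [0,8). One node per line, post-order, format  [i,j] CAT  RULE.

[0,8] S   <
  [0,4] S\PP   >
    [0,1] "here" : (S\PP)/PP
    [1,4] PP   <
      [1,3] S   <
        [1,2] "today" : PP/S
        [2,3] "dog" : S\(PP/S)
      [3,4] "this" : PP\S
  [4,8] S\(S\PP)   <
    [4,7] PP   <
      [4,6] N   >
        [4,5] N/(N\S)   >T
          [4,5] "liked" : S
        [5,6] "sent" : N\S
      [6,7] "every" : PP\N
    [7,8] "with" : (S\(S\PP))\PP

[0,1] (S\PP)/PP  lex  "here"
[1,2] PP/S  lex  "today"
[2,3] S\(PP/S)  lex  "dog"
[1,3] S  <  k=2
[3,4] PP\S  lex  "this"
[1,4] PP  <  k=3
[0,4] S\PP  >  k=1
[4,5] S  lex  "liked"
[4,5] N/(N\S)  >T
[5,6] N\S  lex  "sent"
[4,6] N  >  k=5
[6,7] PP\N  lex  "every"
[4,7] PP  <  k=6
[7,8] (S\(S\PP))\PP  lex  "with"
[4,8] S\(S\PP)  <  k=7
[0,8] S  <  k=4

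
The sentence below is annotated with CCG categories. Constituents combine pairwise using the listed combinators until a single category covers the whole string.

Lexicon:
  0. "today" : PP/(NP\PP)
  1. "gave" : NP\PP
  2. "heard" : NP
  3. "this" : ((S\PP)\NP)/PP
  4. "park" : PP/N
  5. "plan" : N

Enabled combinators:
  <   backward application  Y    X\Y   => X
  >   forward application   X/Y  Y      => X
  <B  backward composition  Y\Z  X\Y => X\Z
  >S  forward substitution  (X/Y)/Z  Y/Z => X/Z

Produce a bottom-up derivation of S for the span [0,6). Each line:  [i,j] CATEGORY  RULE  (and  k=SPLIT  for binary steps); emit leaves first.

[0,6] S   <
  [0,2] PP   >
    [0,1] "today" : PP/(NP\PP)
    [1,2] "gave" : NP\PP
  [2,6] S\PP   <
    [2,3] "heard" : NP
    [3,6] (S\PP)\NP   >
      [3,4] "this" : ((S\PP)\NP)/PP
      [4,6] PP   >
        [4,5] "park" : PP/N
        [5,6] "plan" : N

[0,1] PP/(NP\PP)  lex  "today"
[1,2] NP\PP  lex  "gave"
[0,2] PP  >  k=1
[2,3] NP  lex  "heard"
[3,4] ((S\PP)\NP)/PP  lex  "this"
[4,5] PP/N  lex  "park"
[5,6] N  lex  "plan"
[4,6] PP  >  k=5
[3,6] (S\PP)\NP  >  k=4
[2,6] S\PP  <  k=3
[0,6] S  <  k=2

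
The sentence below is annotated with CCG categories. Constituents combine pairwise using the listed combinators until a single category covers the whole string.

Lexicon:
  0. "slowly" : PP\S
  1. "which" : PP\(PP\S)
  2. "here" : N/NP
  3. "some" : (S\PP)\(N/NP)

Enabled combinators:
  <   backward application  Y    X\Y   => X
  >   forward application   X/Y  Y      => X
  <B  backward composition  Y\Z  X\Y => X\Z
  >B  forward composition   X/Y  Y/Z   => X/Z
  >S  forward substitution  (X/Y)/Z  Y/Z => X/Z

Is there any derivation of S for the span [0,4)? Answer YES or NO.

[0,4] S   <
  [0,2] PP   <
    [0,1] "slowly" : PP\S
    [1,2] "which" : PP\(PP\S)
  [2,4] S\PP   <
    [2,3] "here" : N/NP
    [3,4] "some" : (S\PP)\(N/NP)

YES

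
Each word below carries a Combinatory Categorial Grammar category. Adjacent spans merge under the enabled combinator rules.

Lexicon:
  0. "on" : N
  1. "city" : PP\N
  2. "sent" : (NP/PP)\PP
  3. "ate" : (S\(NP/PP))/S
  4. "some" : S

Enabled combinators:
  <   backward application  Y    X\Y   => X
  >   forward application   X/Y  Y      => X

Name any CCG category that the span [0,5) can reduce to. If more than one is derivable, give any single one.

S

[0,5] S   <
  [0,3] NP/PP   <
    [0,2] PP   <
      [0,1] "on" : N
      [1,2] "city" : PP\N
    [2,3] "sent" : (NP/PP)\PP
  [3,5] S\(NP/PP)   >
    [3,4] "ate" : (S\(NP/PP))/S
    [4,5] "some" : S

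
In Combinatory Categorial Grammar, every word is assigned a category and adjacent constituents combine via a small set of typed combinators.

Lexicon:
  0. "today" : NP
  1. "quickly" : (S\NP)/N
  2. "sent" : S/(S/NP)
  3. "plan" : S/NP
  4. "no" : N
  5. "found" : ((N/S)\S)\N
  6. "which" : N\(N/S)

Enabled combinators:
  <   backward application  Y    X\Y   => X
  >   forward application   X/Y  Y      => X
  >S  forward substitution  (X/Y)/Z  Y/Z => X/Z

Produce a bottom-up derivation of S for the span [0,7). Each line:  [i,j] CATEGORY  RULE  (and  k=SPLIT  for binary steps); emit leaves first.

[0,1] NP  lex  "today"
[1,2] (S\NP)/N  lex  "quickly"
[2,3] S/(S/NP)  lex  "sent"
[3,4] S/NP  lex  "plan"
[2,4] S  >  k=3
[4,5] N  lex  "no"
[5,6] ((N/S)\S)\N  lex  "found"
[4,6] (N/S)\S  <  k=5
[2,6] N/S  <  k=4
[6,7] N\(N/S)  lex  "which"
[2,7] N  <  k=6
[1,7] S\NP  >  k=2
[0,7] S  <  k=1

[0,7] S   <
  [0,1] "today" : NP
  [1,7] S\NP   >
    [1,2] "quickly" : (S\NP)/N
    [2,7] N   <
      [2,6] N/S   <
        [2,4] S   >
          [2,3] "sent" : S/(S/NP)
          [3,4] "plan" : S/NP
        [4,6] (N/S)\S   <
          [4,5] "no" : N
          [5,6] "found" : ((N/S)\S)\N
      [6,7] "which" : N\(N/S)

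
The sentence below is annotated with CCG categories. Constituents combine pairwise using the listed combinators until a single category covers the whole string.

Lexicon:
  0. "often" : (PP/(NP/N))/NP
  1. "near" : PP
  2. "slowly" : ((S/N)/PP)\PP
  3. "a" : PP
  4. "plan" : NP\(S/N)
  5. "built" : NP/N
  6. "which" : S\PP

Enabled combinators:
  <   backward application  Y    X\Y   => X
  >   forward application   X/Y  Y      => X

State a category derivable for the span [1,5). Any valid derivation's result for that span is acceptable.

[0,7] S   <
  [0,6] PP   >
    [0,5] PP/(NP/N)   >
      [0,1] "often" : (PP/(NP/N))/NP
      [1,5] NP   <
        [1,4] S/N   >
          [1,3] (S/N)/PP   <
            [1,2] "near" : PP
            [2,3] "slowly" : ((S/N)/PP)\PP
          [3,4] "a" : PP
        [4,5] "plan" : NP\(S/N)
    [5,6] "built" : NP/N
  [6,7] "which" : S\PP

NP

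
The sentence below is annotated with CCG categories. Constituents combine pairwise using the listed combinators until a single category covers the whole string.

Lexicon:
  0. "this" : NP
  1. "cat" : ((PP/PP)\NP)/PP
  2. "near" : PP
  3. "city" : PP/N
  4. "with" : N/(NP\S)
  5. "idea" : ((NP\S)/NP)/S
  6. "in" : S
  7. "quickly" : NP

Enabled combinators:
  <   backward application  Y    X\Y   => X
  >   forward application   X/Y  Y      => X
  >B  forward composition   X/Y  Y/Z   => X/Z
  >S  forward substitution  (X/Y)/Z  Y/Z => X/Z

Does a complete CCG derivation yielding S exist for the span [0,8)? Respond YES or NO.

NP ((PP/PP)\NP)/PP PP PP/N N/(NP\S) ((NP\S)/NP)/S S NP
CKY chart[0,8] = {PP}; S ∉ chart

NO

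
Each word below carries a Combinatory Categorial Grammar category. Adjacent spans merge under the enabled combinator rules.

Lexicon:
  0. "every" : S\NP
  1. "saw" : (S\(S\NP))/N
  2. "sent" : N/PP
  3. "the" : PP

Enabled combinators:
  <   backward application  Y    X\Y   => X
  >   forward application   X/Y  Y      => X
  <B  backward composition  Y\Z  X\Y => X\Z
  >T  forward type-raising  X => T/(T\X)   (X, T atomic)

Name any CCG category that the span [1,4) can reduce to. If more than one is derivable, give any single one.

S\(S\NP)

[0,4] S   <
  [0,1] "every" : S\NP
  [1,4] S\(S\NP)   >
    [1,2] "saw" : (S\(S\NP))/N
    [2,4] N   >
      [2,3] "sent" : N/PP
      [3,4] "the" : PP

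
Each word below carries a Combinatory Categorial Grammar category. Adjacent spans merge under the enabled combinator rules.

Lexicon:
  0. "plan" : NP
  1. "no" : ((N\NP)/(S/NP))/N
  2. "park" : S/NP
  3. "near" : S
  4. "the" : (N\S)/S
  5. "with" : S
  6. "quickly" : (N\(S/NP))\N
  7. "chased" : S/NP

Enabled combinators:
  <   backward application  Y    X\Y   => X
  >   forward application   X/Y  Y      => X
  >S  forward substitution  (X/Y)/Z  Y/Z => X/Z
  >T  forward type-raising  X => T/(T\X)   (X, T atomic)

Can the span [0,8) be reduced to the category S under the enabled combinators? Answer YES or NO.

NP ((N\NP)/(S/NP))/N S/NP S (N\S)/S S (N\(S/NP))\N S/NP
CKY chart[0,8] = {N, N/(N\N), NP/(NP\N), PP/(PP\N), S/(S\N)}; S ∉ chart

NO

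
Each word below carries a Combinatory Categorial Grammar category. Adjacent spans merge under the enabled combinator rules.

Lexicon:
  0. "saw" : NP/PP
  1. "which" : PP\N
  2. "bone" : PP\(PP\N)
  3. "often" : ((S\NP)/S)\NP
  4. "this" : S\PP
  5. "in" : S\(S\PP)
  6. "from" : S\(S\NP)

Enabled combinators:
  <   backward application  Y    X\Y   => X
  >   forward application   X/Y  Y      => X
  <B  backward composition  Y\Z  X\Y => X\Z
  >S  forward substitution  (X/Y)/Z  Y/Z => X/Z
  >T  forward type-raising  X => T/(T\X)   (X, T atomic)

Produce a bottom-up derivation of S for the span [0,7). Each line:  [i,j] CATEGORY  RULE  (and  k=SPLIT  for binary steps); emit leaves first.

[0,1] NP/PP  lex  "saw"
[1,2] PP\N  lex  "which"
[2,3] PP\(PP\N)  lex  "bone"
[1,3] PP  <  k=2
[0,3] NP  >  k=1
[3,4] ((S\NP)/S)\NP  lex  "often"
[0,4] (S\NP)/S  <  k=3
[4,5] S\PP  lex  "this"
[5,6] S\(S\PP)  lex  "in"
[4,6] S  <  k=5
[0,6] S\NP  >  k=4
[6,7] S\(S\NP)  lex  "from"
[0,7] S  <  k=6

[0,7] S   <
  [0,6] S\NP   >
    [0,4] (S\NP)/S   <
      [0,3] NP   >
        [0,1] "saw" : NP/PP
        [1,3] PP   <
          [1,2] "which" : PP\N
          [2,3] "bone" : PP\(PP\N)
      [3,4] "often" : ((S\NP)/S)\NP
    [4,6] S   <
      [4,5] "this" : S\PP
      [5,6] "in" : S\(S\PP)
  [6,7] "from" : S\(S\NP)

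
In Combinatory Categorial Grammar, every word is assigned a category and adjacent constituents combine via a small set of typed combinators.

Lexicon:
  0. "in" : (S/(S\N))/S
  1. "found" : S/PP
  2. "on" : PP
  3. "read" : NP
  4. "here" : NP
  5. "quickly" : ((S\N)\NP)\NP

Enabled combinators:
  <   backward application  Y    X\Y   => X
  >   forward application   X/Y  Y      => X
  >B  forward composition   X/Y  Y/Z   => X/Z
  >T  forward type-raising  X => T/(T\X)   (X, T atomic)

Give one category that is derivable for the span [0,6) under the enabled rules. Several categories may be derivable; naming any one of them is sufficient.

[0,6] S   >
  [0,3] S/(S\N)   >
    [0,1] "in" : (S/(S\N))/S
    [1,3] S   >
      [1,2] "found" : S/PP
      [2,3] "on" : PP
  [3,6] S\N   <
    [3,4] "read" : NP
    [4,6] (S\N)\NP   <
      [4,5] "here" : NP
      [5,6] "quickly" : ((S\N)\NP)\NP

S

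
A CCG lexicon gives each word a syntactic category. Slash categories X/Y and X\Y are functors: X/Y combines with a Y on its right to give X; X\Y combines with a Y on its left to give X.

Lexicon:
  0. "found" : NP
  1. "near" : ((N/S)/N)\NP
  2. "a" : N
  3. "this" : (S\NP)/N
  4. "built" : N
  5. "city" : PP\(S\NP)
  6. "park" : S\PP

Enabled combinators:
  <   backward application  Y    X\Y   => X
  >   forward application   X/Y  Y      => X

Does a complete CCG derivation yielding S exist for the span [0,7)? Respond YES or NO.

NP ((N/S)/N)\NP N (S\NP)/N N PP\(S\NP) S\PP
CKY chart[0,7] = {N}; S ∉ chart

NO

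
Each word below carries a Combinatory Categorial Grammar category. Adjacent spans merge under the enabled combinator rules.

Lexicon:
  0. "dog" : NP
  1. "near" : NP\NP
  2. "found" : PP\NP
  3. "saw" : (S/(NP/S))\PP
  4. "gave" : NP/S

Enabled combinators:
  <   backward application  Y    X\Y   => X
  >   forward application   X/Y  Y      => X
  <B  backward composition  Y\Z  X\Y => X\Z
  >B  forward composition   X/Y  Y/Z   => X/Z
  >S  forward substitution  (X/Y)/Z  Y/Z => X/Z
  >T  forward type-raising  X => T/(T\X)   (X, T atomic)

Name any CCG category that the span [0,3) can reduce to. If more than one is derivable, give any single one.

PP

[0,5] S   >
  [0,4] S/(NP/S)   <
    [0,3] PP   <
      [0,1] "dog" : NP
      [1,3] PP\NP   <B
        [1,2] "near" : NP\NP
        [2,3] "found" : PP\NP
    [3,4] "saw" : (S/(NP/S))\PP
  [4,5] "gave" : NP/S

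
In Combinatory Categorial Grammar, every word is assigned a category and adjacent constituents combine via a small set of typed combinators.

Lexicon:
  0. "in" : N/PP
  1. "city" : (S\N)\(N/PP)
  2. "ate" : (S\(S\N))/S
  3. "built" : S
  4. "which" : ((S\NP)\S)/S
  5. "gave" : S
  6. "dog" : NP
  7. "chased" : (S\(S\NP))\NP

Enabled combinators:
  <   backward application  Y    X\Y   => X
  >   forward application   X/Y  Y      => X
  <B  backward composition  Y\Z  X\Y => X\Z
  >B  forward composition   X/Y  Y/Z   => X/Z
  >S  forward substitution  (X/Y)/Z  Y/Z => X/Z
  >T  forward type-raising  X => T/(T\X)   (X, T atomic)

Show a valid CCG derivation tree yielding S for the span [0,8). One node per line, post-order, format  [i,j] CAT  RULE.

[0,8] S   <
  [0,6] S\NP   <
    [0,4] S   <
      [0,2] S\N   <
        [0,1] "in" : N/PP
        [1,2] "city" : (S\N)\(N/PP)
      [2,4] S\(S\N)   >
        [2,3] "ate" : (S\(S\N))/S
        [3,4] "built" : S
    [4,6] (S\NP)\S   >
      [4,5] "which" : ((S\NP)\S)/S
      [5,6] "gave" : S
  [6,8] S\(S\NP)   <
    [6,7] "dog" : NP
    [7,8] "chased" : (S\(S\NP))\NP

[0,1] N/PP  lex  "in"
[1,2] (S\N)\(N/PP)  lex  "city"
[0,2] S\N  <  k=1
[2,3] (S\(S\N))/S  lex  "ate"
[3,4] S  lex  "built"
[2,4] S\(S\N)  >  k=3
[0,4] S  <  k=2
[4,5] ((S\NP)\S)/S  lex  "which"
[5,6] S  lex  "gave"
[4,6] (S\NP)\S  >  k=5
[0,6] S\NP  <  k=4
[6,7] NP  lex  "dog"
[7,8] (S\(S\NP))\NP  lex  "chased"
[6,8] S\(S\NP)  <  k=7
[0,8] S  <  k=6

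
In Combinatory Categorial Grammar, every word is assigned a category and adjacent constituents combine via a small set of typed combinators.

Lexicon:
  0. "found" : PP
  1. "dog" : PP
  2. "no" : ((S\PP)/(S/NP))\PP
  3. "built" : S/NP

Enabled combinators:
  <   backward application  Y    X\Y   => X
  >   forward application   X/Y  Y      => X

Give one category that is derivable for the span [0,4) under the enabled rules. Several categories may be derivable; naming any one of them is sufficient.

[0,4] S   <
  [0,1] "found" : PP
  [1,4] S\PP   >
    [1,3] (S\PP)/(S/NP)   <
      [1,2] "dog" : PP
      [2,3] "no" : ((S\PP)/(S/NP))\PP
    [3,4] "built" : S/NP

S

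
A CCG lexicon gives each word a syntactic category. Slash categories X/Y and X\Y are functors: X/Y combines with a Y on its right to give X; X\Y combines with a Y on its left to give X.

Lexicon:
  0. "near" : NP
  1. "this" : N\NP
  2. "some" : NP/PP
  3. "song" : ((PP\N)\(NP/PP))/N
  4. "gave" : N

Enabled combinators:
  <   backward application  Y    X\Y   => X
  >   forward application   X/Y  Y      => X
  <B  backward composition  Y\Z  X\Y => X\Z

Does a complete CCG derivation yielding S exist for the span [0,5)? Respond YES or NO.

NP N\NP NP/PP ((PP\N)\(NP/PP))/N N
CKY chart[0,5] = {PP}; S ∉ chart

NO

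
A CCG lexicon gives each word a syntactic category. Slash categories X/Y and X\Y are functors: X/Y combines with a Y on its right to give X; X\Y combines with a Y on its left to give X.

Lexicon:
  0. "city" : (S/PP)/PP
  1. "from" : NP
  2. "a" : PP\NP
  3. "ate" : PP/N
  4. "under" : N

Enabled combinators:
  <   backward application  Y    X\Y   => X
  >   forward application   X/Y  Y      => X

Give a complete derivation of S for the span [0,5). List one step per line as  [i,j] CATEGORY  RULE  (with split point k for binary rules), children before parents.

[0,5] S   >
  [0,3] S/PP   >
    [0,1] "city" : (S/PP)/PP
    [1,3] PP   <
      [1,2] "from" : NP
      [2,3] "a" : PP\NP
  [3,5] PP   >
    [3,4] "ate" : PP/N
    [4,5] "under" : N

[0,1] (S/PP)/PP  lex  "city"
[1,2] NP  lex  "from"
[2,3] PP\NP  lex  "a"
[1,3] PP  <  k=2
[0,3] S/PP  >  k=1
[3,4] PP/N  lex  "ate"
[4,5] N  lex  "under"
[3,5] PP  >  k=4
[0,5] S  >  k=3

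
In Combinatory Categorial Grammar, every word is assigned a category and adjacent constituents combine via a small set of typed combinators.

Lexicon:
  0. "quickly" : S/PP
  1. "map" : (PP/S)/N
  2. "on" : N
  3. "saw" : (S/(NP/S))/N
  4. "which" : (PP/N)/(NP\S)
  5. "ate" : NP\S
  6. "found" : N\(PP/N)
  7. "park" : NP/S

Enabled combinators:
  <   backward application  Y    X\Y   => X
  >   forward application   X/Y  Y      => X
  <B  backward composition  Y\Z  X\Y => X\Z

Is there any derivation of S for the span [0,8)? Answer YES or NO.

[0,8] S   >
  [0,1] "quickly" : S/PP
  [1,8] PP   >
    [1,3] PP/S   >
      [1,2] "map" : (PP/S)/N
      [2,3] "on" : N
    [3,8] S   >
      [3,7] S/(NP/S)   >
        [3,4] "saw" : (S/(NP/S))/N
        [4,7] N   <
          [4,6] PP/N   >
            [4,5] "which" : (PP/N)/(NP\S)
            [5,6] "ate" : NP\S
          [6,7] "found" : N\(PP/N)
      [7,8] "park" : NP/S

YES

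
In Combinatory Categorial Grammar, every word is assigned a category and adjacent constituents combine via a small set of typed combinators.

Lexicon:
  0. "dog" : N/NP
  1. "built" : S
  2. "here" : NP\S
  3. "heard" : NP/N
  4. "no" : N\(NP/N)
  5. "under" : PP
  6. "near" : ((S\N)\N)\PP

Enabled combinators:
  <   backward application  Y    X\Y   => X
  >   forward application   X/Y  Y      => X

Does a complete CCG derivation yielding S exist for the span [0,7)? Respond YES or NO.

YES

[0,7] S   <
  [0,3] N   >
    [0,1] "dog" : N/NP
    [1,3] NP   <
      [1,2] "built" : S
      [2,3] "here" : NP\S
  [3,7] S\N   <
    [3,5] N   <
      [3,4] "heard" : NP/N
      [4,5] "no" : N\(NP/N)
    [5,7] (S\N)\N   <
      [5,6] "under" : PP
      [6,7] "near" : ((S\N)\N)\PP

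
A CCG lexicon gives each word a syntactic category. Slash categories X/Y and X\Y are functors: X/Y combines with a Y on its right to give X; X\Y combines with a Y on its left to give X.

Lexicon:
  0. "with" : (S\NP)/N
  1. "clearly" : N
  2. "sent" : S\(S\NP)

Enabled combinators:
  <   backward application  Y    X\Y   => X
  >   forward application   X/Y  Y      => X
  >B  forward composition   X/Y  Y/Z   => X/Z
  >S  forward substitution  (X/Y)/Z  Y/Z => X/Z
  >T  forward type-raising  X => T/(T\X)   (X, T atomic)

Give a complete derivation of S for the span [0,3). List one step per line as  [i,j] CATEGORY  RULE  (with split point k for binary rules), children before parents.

[0,1] (S\NP)/N  lex  "with"
[1,2] N  lex  "clearly"
[0,2] S\NP  >  k=1
[2,3] S\(S\NP)  lex  "sent"
[0,3] S  <  k=2

[0,3] S   <
  [0,2] S\NP   >
    [0,1] "with" : (S\NP)/N
    [1,2] "clearly" : N
  [2,3] "sent" : S\(S\NP)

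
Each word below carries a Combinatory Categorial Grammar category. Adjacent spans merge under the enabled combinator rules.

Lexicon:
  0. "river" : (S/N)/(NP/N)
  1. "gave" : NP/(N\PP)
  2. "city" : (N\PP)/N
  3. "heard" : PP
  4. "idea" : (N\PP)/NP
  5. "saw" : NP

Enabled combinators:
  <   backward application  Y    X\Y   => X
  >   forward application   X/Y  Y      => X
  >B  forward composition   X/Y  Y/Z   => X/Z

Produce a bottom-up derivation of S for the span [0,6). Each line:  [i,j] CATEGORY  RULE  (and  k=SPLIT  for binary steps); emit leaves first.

[0,1] (S/N)/(NP/N)  lex  "river"
[1,2] NP/(N\PP)  lex  "gave"
[2,3] (N\PP)/N  lex  "city"
[1,3] NP/N  >B  k=2
[0,3] S/N  >  k=1
[3,4] PP  lex  "heard"
[4,5] (N\PP)/NP  lex  "idea"
[5,6] NP  lex  "saw"
[4,6] N\PP  >  k=5
[3,6] N  <  k=4
[0,6] S  >  k=3

[0,6] S   >
  [0,3] S/N   >
    [0,1] "river" : (S/N)/(NP/N)
    [1,3] NP/N   >B
      [1,2] "gave" : NP/(N\PP)
      [2,3] "city" : (N\PP)/N
  [3,6] N   <
    [3,4] "heard" : PP
    [4,6] N\PP   >
      [4,5] "idea" : (N\PP)/NP
      [5,6] "saw" : NP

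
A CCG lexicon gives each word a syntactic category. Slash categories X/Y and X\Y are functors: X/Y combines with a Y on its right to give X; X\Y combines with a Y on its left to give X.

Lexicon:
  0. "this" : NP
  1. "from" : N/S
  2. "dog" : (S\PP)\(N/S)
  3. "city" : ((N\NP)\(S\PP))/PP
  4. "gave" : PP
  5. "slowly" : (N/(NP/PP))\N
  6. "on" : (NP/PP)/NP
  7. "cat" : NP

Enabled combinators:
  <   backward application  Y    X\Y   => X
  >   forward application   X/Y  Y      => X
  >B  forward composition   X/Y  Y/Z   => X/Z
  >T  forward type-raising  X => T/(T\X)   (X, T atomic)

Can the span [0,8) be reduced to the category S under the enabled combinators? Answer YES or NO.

NP N/S (S\PP)\(N/S) ((N\NP)\(S\PP))/PP PP (N/(NP/PP))\N (NP/PP)/NP NP
CKY chart[0,8] = {N, N/(NP\NP), N/(N\N), NP/(NP\N), PP/(PP\N), S/(S\N)}; S ∉ chart

NO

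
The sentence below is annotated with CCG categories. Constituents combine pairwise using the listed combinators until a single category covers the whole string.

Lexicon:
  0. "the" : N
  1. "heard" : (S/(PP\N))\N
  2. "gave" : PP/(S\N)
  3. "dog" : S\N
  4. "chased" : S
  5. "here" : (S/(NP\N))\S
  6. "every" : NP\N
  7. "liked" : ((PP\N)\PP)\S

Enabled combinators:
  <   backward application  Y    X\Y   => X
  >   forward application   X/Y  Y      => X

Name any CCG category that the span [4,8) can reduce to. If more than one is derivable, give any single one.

(PP\N)\PP

[0,8] S   >
  [0,2] S/(PP\N)   <
    [0,1] "the" : N
    [1,2] "heard" : (S/(PP\N))\N
  [2,8] PP\N   <
    [2,4] PP   >
      [2,3] "gave" : PP/(S\N)
      [3,4] "dog" : S\N
    [4,8] (PP\N)\PP   <
      [4,7] S   >
        [4,6] S/(NP\N)   <
          [4,5] "chased" : S
          [5,6] "here" : (S/(NP\N))\S
        [6,7] "every" : NP\N
      [7,8] "liked" : ((PP\N)\PP)\S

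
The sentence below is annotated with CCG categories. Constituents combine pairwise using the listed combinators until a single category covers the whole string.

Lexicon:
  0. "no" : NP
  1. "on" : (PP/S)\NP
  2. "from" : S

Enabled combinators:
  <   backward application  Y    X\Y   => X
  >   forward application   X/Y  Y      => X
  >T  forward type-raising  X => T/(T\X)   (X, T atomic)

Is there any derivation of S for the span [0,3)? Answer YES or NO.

NP (PP/S)\NP S
CKY chart[0,3] = {N/(N\PP), NP/(NP\PP), PP, PP/(PP\PP), S/(S\PP)}; S ∉ chart

NO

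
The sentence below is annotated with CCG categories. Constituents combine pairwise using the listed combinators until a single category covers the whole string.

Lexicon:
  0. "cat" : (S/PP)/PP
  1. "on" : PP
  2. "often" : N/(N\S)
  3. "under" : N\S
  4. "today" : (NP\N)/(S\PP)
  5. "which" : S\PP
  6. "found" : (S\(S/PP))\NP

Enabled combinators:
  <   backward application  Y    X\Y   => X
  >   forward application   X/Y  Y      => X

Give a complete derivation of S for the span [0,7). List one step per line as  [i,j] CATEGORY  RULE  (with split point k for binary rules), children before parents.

[0,7] S   <
  [0,2] S/PP   >
    [0,1] "cat" : (S/PP)/PP
    [1,2] "on" : PP
  [2,7] S\(S/PP)   <
    [2,6] NP   <
      [2,4] N   >
        [2,3] "often" : N/(N\S)
        [3,4] "under" : N\S
      [4,6] NP\N   >
        [4,5] "today" : (NP\N)/(S\PP)
        [5,6] "which" : S\PP
    [6,7] "found" : (S\(S/PP))\NP

[0,1] (S/PP)/PP  lex  "cat"
[1,2] PP  lex  "on"
[0,2] S/PP  >  k=1
[2,3] N/(N\S)  lex  "often"
[3,4] N\S  lex  "under"
[2,4] N  >  k=3
[4,5] (NP\N)/(S\PP)  lex  "today"
[5,6] S\PP  lex  "which"
[4,6] NP\N  >  k=5
[2,6] NP  <  k=4
[6,7] (S\(S/PP))\NP  lex  "found"
[2,7] S\(S/PP)  <  k=6
[0,7] S  <  k=2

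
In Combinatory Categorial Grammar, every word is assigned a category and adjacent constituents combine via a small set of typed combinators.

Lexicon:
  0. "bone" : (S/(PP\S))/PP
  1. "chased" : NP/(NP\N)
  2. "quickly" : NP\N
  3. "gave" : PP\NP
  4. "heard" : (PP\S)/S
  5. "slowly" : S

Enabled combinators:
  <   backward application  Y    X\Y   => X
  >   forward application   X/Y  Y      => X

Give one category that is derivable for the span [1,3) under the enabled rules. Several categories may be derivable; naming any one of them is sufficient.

[0,6] S   >
  [0,4] S/(PP\S)   >
    [0,1] "bone" : (S/(PP\S))/PP
    [1,4] PP   <
      [1,3] NP   >
        [1,2] "chased" : NP/(NP\N)
        [2,3] "quickly" : NP\N
      [3,4] "gave" : PP\NP
  [4,6] PP\S   >
    [4,5] "heard" : (PP\S)/S
    [5,6] "slowly" : S

NP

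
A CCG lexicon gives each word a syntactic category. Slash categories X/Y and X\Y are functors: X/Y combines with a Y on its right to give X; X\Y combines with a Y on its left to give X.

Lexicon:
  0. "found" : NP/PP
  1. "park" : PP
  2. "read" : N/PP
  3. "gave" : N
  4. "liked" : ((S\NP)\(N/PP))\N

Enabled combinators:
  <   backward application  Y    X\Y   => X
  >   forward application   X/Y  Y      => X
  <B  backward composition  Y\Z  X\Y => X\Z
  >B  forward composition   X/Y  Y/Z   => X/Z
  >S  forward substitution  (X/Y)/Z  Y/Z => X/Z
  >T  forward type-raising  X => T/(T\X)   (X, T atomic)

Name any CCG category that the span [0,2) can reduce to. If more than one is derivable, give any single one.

[0,5] S   <
  [0,2] NP   >
    [0,1] "found" : NP/PP
    [1,2] "park" : PP
  [2,5] S\NP   <
    [2,3] "read" : N/PP
    [3,5] (S\NP)\(N/PP)   <
      [3,4] "gave" : N
      [4,5] "liked" : ((S\NP)\(N/PP))\N

NP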